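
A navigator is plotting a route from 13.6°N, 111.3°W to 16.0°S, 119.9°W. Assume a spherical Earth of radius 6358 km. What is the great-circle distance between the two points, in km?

3417 km

Haversine: a = sin²(Δφ/2)+cos φ₁ cos φ₂ sin²(Δλ/2) = 0.07051;  σ = 2·atan2(√a,√(1−a))
σ = 30.797° → d = Rσ = 6358·0.53750 = 3417 km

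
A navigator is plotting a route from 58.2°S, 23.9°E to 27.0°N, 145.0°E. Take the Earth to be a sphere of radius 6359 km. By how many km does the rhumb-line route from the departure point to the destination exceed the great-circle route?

541 km

Great circle: cos σ = sin φ₁ sin φ₂ + cos φ₁ cos φ₂ cos Δλ,  σ = 2.2502 rad → d_gc = 14309.3 km
Rhumb line: Δψ = +1.7455, q = Δφ/Δψ = 0.8519, d_rh = R√(Δφ²+q²Δλ²) = 14850.0 km
Excess = 14850.0 − 14309.3 = 540.7 ≈ 541 km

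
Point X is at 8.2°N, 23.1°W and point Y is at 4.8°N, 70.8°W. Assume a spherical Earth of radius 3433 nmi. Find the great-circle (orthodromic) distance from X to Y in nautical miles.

2845 nmi

cos σ = sin φ₁ sin φ₂ + cos φ₁ cos φ₂ cos Δλ
      = sin(8.20°)sin(4.80°) + cos(8.20°)cos(4.80°)cos(-47.70°) = 0.6757
σ = 47.489° → d = Rσ = 3433·0.82884 = 2845 nmi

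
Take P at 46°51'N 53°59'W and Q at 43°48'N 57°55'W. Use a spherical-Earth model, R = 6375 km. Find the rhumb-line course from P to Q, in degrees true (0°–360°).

Meridional parts: M(φ₁)=+0.9278, M(φ₂)=+0.8521 → ΔM = -0.0757;  Δλ = -0.0686 rad
tan C = Δλ / ΔM = +0.9064 → C = 222.19°

222.2°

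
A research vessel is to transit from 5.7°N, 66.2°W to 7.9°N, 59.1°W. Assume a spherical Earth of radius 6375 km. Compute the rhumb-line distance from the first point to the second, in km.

Δψ = ln[tan(π/4+φ₂/2)/tan(π/4+φ₁/2)] = +0.0387;  Δφ = +0.0384 rad,  Δλ = +0.1239 rad
q = Δφ/Δψ = 0.9929
d = R·√(Δφ² + q²Δλ²) = 6375·0.12889 = 822 km

822 km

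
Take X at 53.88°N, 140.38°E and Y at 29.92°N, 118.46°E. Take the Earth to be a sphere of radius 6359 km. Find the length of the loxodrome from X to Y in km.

Rhumb course C = atan2(Δλ, Δψ) with Δψ = ln[tan(π/4+φ₂/2)/tan(π/4+φ₁/2)] = -0.5729, Δλ = -0.3826 → C = 213.73°
d = R·|Δφ| / |cos C| = 6359·0.41818 / 0.83163 = 3198 km

3198 km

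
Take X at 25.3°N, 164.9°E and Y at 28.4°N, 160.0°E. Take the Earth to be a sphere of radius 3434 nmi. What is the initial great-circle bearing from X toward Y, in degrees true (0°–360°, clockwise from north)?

306.4°

N = sin Δλ·cos φ₂ = -0.0751;  D = cos φ₁ sin φ₂ − sin φ₁ cos φ₂ cos Δλ = +0.0555
initial course = atan2(N, D) = 306.43°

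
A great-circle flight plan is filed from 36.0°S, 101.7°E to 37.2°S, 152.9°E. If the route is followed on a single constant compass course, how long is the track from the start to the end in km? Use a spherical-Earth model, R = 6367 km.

Δψ = ln[tan(π/4+φ₂/2)/tan(π/4+φ₁/2)] = -0.0261;  Δφ = -0.0209 rad,  Δλ = +0.8936 rad
q = Δφ/Δψ = 0.8028
d = R·√(Δφ² + q²Δλ²) = 6367·0.71768 = 4569 km

4569 km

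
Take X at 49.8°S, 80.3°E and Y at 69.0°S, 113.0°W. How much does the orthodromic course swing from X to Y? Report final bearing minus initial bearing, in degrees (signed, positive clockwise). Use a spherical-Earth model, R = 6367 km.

-164.8°

Initial bearing θ₁ = atan2(sin Δλ cos φ₂, cos φ₁ sin φ₂ − sin φ₁ cos φ₂ cos Δλ) = 174.58°
Final bearing θ₂ = (initial bearing from the destination back to the start) + 180° = 9.79°
Δθ = θ₂ − θ₁ = -164.8°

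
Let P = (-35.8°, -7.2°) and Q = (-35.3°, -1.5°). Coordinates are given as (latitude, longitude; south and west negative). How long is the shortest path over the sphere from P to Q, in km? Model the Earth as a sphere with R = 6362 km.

cos σ = sin φ₁ sin φ₂ + cos φ₁ cos φ₂ cos Δλ
      = sin(-35.80°)sin(-35.30°) + cos(-35.80°)cos(-35.30°)cos(5.70°) = 0.9967
σ = 4.664° → d = Rσ = 6362·0.08140 = 518 km

518 km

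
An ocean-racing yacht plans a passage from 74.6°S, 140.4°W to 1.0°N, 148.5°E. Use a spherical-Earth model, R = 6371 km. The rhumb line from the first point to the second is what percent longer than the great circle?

3.2%

Great circle: σ = 1.5016 rad → d_gc = Rσ = 9566.4 km
Rhumb: Δφ = +1.3195, Δλ = -1.2409, Δψ = +2.0184, q = Δφ/Δψ = 0.6537 → d_rh = R√(Δφ²+q²Δλ²) = 9868.0 km
Excess = (9868.0 − 9566.4) / 9566.4 = 301.6 / 9566.4 = 3.153% ≈ 3.2%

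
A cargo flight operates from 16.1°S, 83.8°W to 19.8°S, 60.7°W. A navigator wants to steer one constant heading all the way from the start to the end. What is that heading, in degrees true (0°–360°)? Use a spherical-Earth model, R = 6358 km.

Δψ = ln[tan(π/4+φ₂/2)/tan(π/4+φ₁/2)] = -0.0679
Δλ = +0.4032 rad (taken the short way round)
course = atan2(Δλ, Δψ) = 99.56°

99.6°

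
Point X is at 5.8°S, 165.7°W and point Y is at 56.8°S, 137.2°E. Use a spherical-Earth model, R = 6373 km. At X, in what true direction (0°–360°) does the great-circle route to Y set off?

209.8°

θ = atan2( sin Δλ·cos φ₂ ,  cos φ₁ sin φ₂ − sin φ₁ cos φ₂ cos Δλ )
  = atan2(-0.4597, -0.8024) = 209.81°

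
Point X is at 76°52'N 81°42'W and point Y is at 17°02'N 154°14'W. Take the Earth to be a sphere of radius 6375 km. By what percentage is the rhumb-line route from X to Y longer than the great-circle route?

Great circle: σ = 1.2127 rad → d_gc = Rσ = 7731.1 km
Rhumb: Δφ = -1.0443, Δλ = -1.2659, Δψ = -1.8601, q = Δφ/Δψ = 0.5614 → d_rh = R√(Δφ²+q²Δλ²) = 8052.9 km
Excess = (8052.9 − 7731.1) / 7731.1 = 321.8 / 7731.1 = 4.16% ≈ 4.2%

4.2%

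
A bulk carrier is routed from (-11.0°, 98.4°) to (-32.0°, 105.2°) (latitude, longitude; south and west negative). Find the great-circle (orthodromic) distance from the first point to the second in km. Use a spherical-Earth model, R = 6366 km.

Haversine: a = sin²(Δφ/2)+cos φ₁ cos φ₂ sin²(Δλ/2) = 0.03614;  σ = 2·atan2(√a,√(1−a))
σ = 21.917° → d = Rσ = 6366·0.38253 = 2435 km

2435 km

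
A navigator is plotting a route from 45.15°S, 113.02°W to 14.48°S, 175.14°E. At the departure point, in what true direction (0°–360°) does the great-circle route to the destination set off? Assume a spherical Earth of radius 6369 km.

θ = atan2( sin Δλ·cos φ₂ ,  cos φ₁ sin φ₂ − sin φ₁ cos φ₂ cos Δλ )
  = atan2(-0.9200, +0.0376) = 272.34°

272.3°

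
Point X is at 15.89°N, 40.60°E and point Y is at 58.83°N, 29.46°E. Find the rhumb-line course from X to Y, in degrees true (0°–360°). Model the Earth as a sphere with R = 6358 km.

Δψ = ln[tan(π/4+φ₂/2)/tan(π/4+φ₁/2)] = +0.9959
Δλ = -0.1944 rad (taken the short way round)
course = atan2(Δλ, Δψ) = 348.95°

349.0°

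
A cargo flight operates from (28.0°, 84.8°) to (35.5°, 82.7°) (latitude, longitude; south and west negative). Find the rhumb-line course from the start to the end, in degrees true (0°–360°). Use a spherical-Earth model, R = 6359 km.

346.6°

Δψ = ln[tan(π/4+φ₂/2)/tan(π/4+φ₁/2)] = +0.1541
Δλ = -0.0367 rad (taken the short way round)
course = atan2(Δλ, Δψ) = 346.62°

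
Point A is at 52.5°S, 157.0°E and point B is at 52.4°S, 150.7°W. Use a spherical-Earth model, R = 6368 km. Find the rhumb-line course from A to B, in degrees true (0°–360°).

89.8°

Δψ = ln[tan(π/4+φ₂/2)/tan(π/4+φ₁/2)] = +0.0029
Δλ = +0.9128 rad (taken the short way round)
course = atan2(Δλ, Δψ) = 89.82°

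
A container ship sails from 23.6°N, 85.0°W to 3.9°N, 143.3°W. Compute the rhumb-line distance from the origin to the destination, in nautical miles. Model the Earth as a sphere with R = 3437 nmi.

Rhumb course C = atan2(Δλ, Δψ) with Δψ = ln[tan(π/4+φ₂/2)/tan(π/4+φ₁/2)] = -0.3559, Δλ = -1.0175 → C = 250.72°
d = R·|Δφ| / |cos C| = 3437·0.34383 / 0.33019 = 3579 nmi

3579 nmi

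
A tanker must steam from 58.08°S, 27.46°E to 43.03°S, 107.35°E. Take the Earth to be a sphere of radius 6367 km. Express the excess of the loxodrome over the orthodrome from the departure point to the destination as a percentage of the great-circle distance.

Great circle: σ = 0.8671 rad → d_gc = Rσ = 5520.8 km
Rhumb: Δφ = +0.2627, Δλ = +1.3943, Δψ = +0.4182, q = Δφ/Δψ = 0.6280 → d_rh = R√(Δφ²+q²Δλ²) = 5821.0 km
Excess = (5821.0 − 5520.8) / 5520.8 = 300.2 / 5520.8 = 5.44% ≈ 5.4%

5.4%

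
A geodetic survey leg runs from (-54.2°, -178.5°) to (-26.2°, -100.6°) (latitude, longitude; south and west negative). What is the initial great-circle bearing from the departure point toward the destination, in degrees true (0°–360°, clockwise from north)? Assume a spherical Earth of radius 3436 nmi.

96.9°

θ = atan2( sin Δλ·cos φ₂ ,  cos φ₁ sin φ₂ − sin φ₁ cos φ₂ cos Δλ )
  = atan2(+0.8773, -0.1057) = 96.87°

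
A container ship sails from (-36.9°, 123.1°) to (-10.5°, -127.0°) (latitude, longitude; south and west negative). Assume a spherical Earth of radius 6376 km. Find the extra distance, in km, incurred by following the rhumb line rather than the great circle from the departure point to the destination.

415 km

Great circle: cos σ = sin φ₁ sin φ₂ + cos φ₁ cos φ₂ cos Δλ,  σ = 1.7297 rad → d_gc = 11028.5 km
Rhumb line: Δψ = +0.5095, q = Δφ/Δψ = 0.9043, d_rh = R√(Δφ²+q²Δλ²) = 11443.5 km
Excess = 11443.5 − 11028.5 = 415.0 ≈ 415 km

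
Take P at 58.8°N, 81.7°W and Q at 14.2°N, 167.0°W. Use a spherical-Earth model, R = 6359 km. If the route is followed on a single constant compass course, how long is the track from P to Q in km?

8727 km

Rhumb course C = atan2(Δλ, Δψ) with Δψ = ln[tan(π/4+φ₂/2)/tan(π/4+φ₁/2)] = -1.0254, Δλ = -1.4888 → C = 235.44°
d = R·|Δφ| / |cos C| = 6359·0.77842 / 0.56723 = 8727 km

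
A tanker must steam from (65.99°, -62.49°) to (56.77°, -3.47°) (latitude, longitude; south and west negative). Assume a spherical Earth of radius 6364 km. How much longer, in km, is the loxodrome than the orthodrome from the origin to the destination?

113 km

Great circle: cos σ = sin φ₁ sin φ₂ + cos φ₁ cos φ₂ cos Δλ,  σ = 0.4973 rad → d_gc = 3164.8 km
Rhumb line: Δψ = -0.3388, q = Δφ/Δψ = 0.4750, d_rh = R√(Δφ²+q²Δλ²) = 3277.8 km
Excess = 3277.8 − 3164.8 = 113.0 ≈ 113 km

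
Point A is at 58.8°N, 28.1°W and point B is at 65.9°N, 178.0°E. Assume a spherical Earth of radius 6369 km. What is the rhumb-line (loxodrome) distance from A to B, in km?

7936 km

Rhumb course C = atan2(Δλ, Δψ) with Δψ = ln[tan(π/4+φ₂/2)/tan(π/4+φ₁/2)] = +0.2685, Δλ = -2.6861 → C = 275.71°
d = R·|Δφ| / |cos C| = 6369·0.12392 / 0.09945 = 7936 km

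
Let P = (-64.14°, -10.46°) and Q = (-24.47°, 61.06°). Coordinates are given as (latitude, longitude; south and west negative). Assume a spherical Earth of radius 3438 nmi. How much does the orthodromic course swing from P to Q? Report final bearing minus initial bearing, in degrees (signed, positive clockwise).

At departure: θ₁ = atan2(sin Δλ cos φ₂, cos φ₁ sin φ₂ − sin φ₁ cos φ₂ cos Δλ) = 84.77°
At arrival: θ₂ = atan2(sin Δλ cos φ₁, −cos φ₂ sin φ₁ + sin φ₂ cos φ₁ cos Δλ) = 28.50°
Δθ = θ₂ − θ₁ = -56.3°

-56.3°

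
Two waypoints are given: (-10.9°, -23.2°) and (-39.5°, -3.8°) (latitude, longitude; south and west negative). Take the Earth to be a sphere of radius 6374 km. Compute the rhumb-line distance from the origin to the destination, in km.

Rhumb course C = atan2(Δλ, Δψ) with Δψ = ln[tan(π/4+φ₂/2)/tan(π/4+φ₁/2)] = -0.5602, Δλ = +0.3386 → C = 148.85°
d = R·|Δφ| / |cos C| = 6374·0.49916 / 0.85580 = 3718 km

3718 km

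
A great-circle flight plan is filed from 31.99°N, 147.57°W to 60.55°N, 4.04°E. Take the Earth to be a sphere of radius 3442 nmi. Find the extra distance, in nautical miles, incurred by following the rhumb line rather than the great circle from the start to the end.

Great circle: cos σ = sin φ₁ sin φ₂ + cos φ₁ cos φ₂ cos Δλ,  σ = 1.4762 rad → d_gc = 5081.0 nmi
Rhumb line: Δψ = +0.7465, q = Δφ/Δψ = 0.6677, d_rh = R√(Δφ²+q²Δλ²) = 6319.1 nmi
Excess = 6319.1 − 5081.0 = 1238.1 ≈ 1238 nmi

1238 nmi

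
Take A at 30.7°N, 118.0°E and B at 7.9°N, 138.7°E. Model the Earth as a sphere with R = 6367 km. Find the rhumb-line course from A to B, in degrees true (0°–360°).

Δψ = ln[tan(π/4+φ₂/2)/tan(π/4+φ₁/2)] = -0.4251
Δλ = +0.3613 rad (taken the short way round)
course = atan2(Δλ, Δψ) = 139.64°

139.6°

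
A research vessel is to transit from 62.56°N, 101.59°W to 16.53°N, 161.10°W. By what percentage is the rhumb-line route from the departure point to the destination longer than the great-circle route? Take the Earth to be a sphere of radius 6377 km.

Great circle: σ = 1.0739 rad → d_gc = Rσ = 6848.6 km
Rhumb: Δφ = -0.8034, Δλ = -1.0386, Δψ = -1.1174, q = Δφ/Δψ = 0.7190 → d_rh = R√(Δφ²+q²Δλ²) = 6994.5 km
Excess = (6994.5 − 6848.6) / 6848.6 = 145.9 / 6848.6 = 2.13% ≈ 2.1%

2.1%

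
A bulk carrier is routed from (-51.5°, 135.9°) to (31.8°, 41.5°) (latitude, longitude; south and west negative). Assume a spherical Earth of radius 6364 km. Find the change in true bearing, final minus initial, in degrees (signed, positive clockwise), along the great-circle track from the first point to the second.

+27.8°

At departure: θ₁ = atan2(sin Δλ cos φ₂, cos φ₁ sin φ₂ − sin φ₁ cos φ₂ cos Δλ) = 288.10°
At arrival: θ₂ = atan2(sin Δλ cos φ₁, −cos φ₂ sin φ₁ + sin φ₂ cos φ₁ cos Δλ) = 315.88°
Δθ = θ₂ − θ₁ = +27.8°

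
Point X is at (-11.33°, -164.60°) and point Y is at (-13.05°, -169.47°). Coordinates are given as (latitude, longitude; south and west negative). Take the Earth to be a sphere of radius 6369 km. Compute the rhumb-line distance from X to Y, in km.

Rhumb course C = atan2(Δλ, Δψ) with Δψ = ln[tan(π/4+φ₂/2)/tan(π/4+φ₁/2)] = -0.0307, Δλ = -0.0850 → C = 250.13°
d = R·|Δφ| / |cos C| = 6369·0.03002 / 0.33984 = 563 km

563 km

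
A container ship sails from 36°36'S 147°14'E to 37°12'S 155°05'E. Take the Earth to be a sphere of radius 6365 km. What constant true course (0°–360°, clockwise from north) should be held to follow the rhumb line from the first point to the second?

Δψ = ln[tan(π/4+φ₂/2)/tan(π/4+φ₁/2)] = -0.0131
Δλ = +0.1370 rad (taken the short way round)
course = atan2(Δλ, Δψ) = 95.46°

95.5°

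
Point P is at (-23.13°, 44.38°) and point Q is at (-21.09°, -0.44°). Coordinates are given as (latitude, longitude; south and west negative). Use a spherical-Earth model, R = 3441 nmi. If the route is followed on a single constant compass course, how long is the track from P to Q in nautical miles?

Δψ = ln[tan(π/4+φ₂/2)/tan(π/4+φ₁/2)] = +0.0384;  Δφ = +0.0356 rad,  Δλ = -0.7823 rad
q = Δφ/Δψ = 0.9264
d = R·√(Δφ² + q²Δλ²) = 3441·0.72555 = 2497 nmi

2497 nmi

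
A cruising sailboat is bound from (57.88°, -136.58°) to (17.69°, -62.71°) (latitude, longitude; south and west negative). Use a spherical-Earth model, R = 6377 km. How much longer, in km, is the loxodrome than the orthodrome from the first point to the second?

Great circle: cos σ = sin φ₁ sin φ₂ + cos φ₁ cos φ₂ cos Δλ,  σ = 1.1614 rad → d_gc = 7406.0 km
Rhumb line: Δψ = -0.9314, q = Δφ/Δψ = 0.7531, d_rh = R√(Δφ²+q²Δλ²) = 7638.4 km
Excess = 7638.4 − 7406.0 = 232.4 ≈ 232 km

232 km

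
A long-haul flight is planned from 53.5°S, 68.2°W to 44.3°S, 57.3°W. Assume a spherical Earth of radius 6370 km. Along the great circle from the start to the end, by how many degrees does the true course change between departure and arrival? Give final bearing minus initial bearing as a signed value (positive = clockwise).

-8.3°

Initial bearing θ₁ = atan2(sin Δλ cos φ₂, cos φ₁ sin φ₂ − sin φ₁ cos φ₂ cos Δλ) = 42.15°
Final bearing θ₂ = (initial bearing from the destination back to the start) + 180° = 33.90°
Δθ = θ₂ − θ₁ = -8.3°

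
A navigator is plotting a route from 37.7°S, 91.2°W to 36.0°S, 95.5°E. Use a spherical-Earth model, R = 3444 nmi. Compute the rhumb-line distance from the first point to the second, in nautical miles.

8336 nmi

Δψ = ln[tan(π/4+φ₂/2)/tan(π/4+φ₁/2)] = +0.0371;  Δφ = +0.0297 rad,  Δλ = -3.0247 rad
q = Δφ/Δψ = 0.8001
d = R·√(Δφ² + q²Δλ²) = 3444·2.42035 = 8336 nmi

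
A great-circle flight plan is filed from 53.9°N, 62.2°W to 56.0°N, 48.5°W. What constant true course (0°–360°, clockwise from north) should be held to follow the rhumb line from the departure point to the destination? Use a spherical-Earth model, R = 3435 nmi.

75.1°

Meridional parts: M(φ₁)=+1.1212, M(φ₂)=+1.1851 → ΔM = +0.0638;  Δλ = +0.2391 rad
tan C = Δλ / ΔM = +3.7455 → C = 75.05°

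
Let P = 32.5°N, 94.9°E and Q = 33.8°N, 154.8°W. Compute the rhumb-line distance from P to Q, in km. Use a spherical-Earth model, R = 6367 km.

10263 km

Δψ = ln[tan(π/4+φ₂/2)/tan(π/4+φ₁/2)] = +0.0271;  Δφ = +0.0227 rad,  Δλ = +1.9251 rad
q = Δφ/Δψ = 0.8372
d = R·√(Δφ² + q²Δλ²) = 6367·1.61187 = 10263 km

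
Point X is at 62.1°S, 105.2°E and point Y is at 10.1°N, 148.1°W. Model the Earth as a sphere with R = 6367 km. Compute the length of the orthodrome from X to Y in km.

11857 km

cos σ = sin φ₁ sin φ₂ + cos φ₁ cos φ₂ cos Δλ
      = sin(-62.10°)sin(10.10°) + cos(-62.10°)cos(10.10°)cos(106.70°) = -0.2874
σ = 106.700° → d = Rσ = 6367·1.86227 = 11857 km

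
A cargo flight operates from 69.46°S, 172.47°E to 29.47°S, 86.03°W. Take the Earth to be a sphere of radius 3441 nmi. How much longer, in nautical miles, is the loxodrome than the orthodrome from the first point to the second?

369 nmi

Great circle: cos σ = sin φ₁ sin φ₂ + cos φ₁ cos φ₂ cos Δλ,  σ = 1.1595 rad → d_gc = 3989.9 nmi
Rhumb line: Δψ = +1.1696, q = Δφ/Δψ = 0.5968, d_rh = R√(Δφ²+q²Δλ²) = 4359.1 nmi
Excess = 4359.1 − 3989.9 = 369.2 ≈ 369 nmi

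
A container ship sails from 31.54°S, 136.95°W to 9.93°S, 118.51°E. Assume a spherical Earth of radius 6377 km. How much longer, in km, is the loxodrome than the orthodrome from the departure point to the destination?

275 km

Great circle: cos σ = sin φ₁ sin φ₂ + cos φ₁ cos φ₂ cos Δλ,  σ = 1.6916 rad → d_gc = 10787.6 km
Rhumb line: Δψ = +0.4064, q = Δφ/Δψ = 0.9281, d_rh = R√(Δφ²+q²Δλ²) = 11062.8 km
Excess = 11062.8 − 10787.6 = 275.2 ≈ 275 km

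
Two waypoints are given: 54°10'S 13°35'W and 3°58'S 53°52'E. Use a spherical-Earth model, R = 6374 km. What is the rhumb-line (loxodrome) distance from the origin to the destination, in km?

8347 km

Δψ = ln[tan(π/4+φ₂/2)/tan(π/4+φ₁/2)] = +1.0598;  Δφ = +0.8762 rad,  Δλ = +1.1772 rad
q = Δφ/Δψ = 0.8267
d = R·√(Δφ² + q²Δλ²) = 6374·1.30948 = 8347 km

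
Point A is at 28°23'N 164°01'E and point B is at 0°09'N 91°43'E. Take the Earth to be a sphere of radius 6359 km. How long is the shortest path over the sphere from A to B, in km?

8259 km

cos σ = sin φ₁ sin φ₂ + cos φ₁ cos φ₂ cos Δλ
      = sin(28.38°)sin(0.15°) + cos(28.38°)cos(0.15°)cos(-72.30°) = 0.2687
σ = 74.411° → d = Rσ = 6359·1.29872 = 8259 km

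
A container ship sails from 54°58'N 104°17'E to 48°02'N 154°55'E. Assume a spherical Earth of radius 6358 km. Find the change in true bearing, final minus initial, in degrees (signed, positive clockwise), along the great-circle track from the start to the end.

Initial bearing θ₁ = atan2(sin Δλ cos φ₂, cos φ₁ sin φ₂ − sin φ₁ cos φ₂ cos Δλ) = 81.25°
Final bearing θ₂ = (initial bearing from the destination back to the start) + 180° = 121.95°
Δθ = θ₂ − θ₁ = +40.7°

+40.7°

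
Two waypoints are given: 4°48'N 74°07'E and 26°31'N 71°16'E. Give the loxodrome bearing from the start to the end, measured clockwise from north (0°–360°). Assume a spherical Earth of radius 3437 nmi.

352.8°

Δψ = ln[tan(π/4+φ₂/2)/tan(π/4+φ₁/2)] = +0.3964
Δλ = -0.0497 rad (taken the short way round)
course = atan2(Δλ, Δψ) = 352.85°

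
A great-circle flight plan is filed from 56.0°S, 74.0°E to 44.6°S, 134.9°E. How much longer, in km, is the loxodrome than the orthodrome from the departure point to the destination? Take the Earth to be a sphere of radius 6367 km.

130 km

Great circle: cos σ = sin φ₁ sin φ₂ + cos φ₁ cos φ₂ cos Δλ,  σ = 0.6829 rad → d_gc = 4348.0 km
Rhumb line: Δψ = +0.3135, q = Δφ/Δψ = 0.6346, d_rh = R√(Δφ²+q²Δλ²) = 4477.8 km
Excess = 4477.8 − 4348.0 = 129.8 ≈ 130 km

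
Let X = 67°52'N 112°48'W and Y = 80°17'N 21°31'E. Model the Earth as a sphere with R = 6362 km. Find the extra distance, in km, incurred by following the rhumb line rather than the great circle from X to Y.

818 km

Great circle: cos σ = sin φ₁ sin φ₂ + cos φ₁ cos φ₂ cos Δλ,  σ = 0.5184 rad → d_gc = 3298.3 km
Rhumb line: Δψ = +0.8334, q = Δφ/Δψ = 0.2600, d_rh = R√(Δφ²+q²Δλ²) = 4116.0 km
Excess = 4116.0 − 3298.3 = 817.7 ≈ 818 km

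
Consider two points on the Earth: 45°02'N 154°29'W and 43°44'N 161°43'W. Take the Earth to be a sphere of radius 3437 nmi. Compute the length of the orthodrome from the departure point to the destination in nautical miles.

320 nmi

Haversine: a = sin²(Δφ/2)+cos φ₁ cos φ₂ sin²(Δλ/2) = 0.00216;  σ = 2·atan2(√a,√(1−a))
σ = 5.328° → d = Rσ = 3437·0.09300 = 320 nmi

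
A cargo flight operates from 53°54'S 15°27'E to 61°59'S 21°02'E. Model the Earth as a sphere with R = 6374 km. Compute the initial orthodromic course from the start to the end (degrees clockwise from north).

162.2°

θ = atan2( sin Δλ·cos φ₂ ,  cos φ₁ sin φ₂ − sin φ₁ cos φ₂ cos Δλ )
  = atan2(+0.0457, -0.1424) = 162.21°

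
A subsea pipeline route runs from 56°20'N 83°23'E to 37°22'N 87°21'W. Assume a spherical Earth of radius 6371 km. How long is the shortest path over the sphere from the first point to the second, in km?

9559 km

cos σ = sin φ₁ sin φ₂ + cos φ₁ cos φ₂ cos Δλ
      = sin(56.33°)sin(37.37°) + cos(56.33°)cos(37.37°)cos(-170.73°) = 0.0703
σ = 85.970° → d = Rσ = 6371·1.50046 = 9559 km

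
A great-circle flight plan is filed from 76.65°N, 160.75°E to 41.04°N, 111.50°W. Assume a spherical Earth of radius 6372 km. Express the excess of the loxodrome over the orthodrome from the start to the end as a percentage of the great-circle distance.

7.8%

Great circle: σ = 0.8689 rad → d_gc = Rσ = 5536.5 km
Rhumb: Δφ = -0.6215, Δλ = +1.5315, Δψ = -1.3585, q = Δφ/Δψ = 0.4575 → d_rh = R√(Δφ²+q²Δλ²) = 5967.9 km
Excess = (5967.9 − 5536.5) / 5536.5 = 431.4 / 5536.5 = 7.79% ≈ 7.8%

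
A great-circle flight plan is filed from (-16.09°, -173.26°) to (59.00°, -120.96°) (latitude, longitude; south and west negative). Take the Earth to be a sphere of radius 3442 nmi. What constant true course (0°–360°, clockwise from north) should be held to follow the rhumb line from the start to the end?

Δψ = ln[tan(π/4+φ₂/2)/tan(π/4+φ₁/2)] = +1.5672
Δλ = +0.9128 rad (taken the short way round)
course = atan2(Δλ, Δψ) = 30.22°

30.2°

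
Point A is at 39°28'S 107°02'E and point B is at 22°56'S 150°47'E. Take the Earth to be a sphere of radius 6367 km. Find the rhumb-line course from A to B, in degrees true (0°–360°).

66.0°

Δψ = ln[tan(π/4+φ₂/2)/tan(π/4+φ₁/2)] = +0.3394
Δλ = +0.7636 rad (taken the short way round)
course = atan2(Δλ, Δψ) = 66.04°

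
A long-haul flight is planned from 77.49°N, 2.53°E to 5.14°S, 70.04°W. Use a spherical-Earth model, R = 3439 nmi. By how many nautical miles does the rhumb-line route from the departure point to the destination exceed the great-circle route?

181 nmi

Great circle: cos σ = sin φ₁ sin φ₂ + cos φ₁ cos φ₂ cos Δλ,  σ = 1.5936 rad → d_gc = 5480.5 nmi
Rhumb line: Δψ = -2.3007, q = Δφ/Δψ = 0.6268, d_rh = R√(Δφ²+q²Δλ²) = 5661.5 nmi
Excess = 5661.5 − 5480.5 = 181.0 ≈ 181 nmi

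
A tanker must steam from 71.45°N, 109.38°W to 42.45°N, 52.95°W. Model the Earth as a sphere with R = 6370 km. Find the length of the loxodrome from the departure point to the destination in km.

4543 km

Rhumb course C = atan2(Δλ, Δψ) with Δψ = ln[tan(π/4+φ₂/2)/tan(π/4+φ₁/2)] = -0.9923, Δλ = +0.9849 → C = 135.22°
d = R·|Δφ| / |cos C| = 6370·0.50615 / 0.70977 = 4543 km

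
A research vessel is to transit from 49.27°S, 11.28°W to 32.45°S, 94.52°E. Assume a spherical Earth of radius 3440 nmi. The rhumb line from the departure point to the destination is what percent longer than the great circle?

Great circle: σ = 1.3112 rad → d_gc = Rσ = 4510.6 nmi
Rhumb: Δφ = +0.2936, Δλ = +1.8466, Δψ = +0.3917, q = Δφ/Δψ = 0.7495 → d_rh = R√(Δφ²+q²Δλ²) = 4866.7 nmi
Excess = (4866.7 − 4510.6) / 4510.6 = 356.1 / 4510.6 = 7.89% ≈ 7.9%

7.9%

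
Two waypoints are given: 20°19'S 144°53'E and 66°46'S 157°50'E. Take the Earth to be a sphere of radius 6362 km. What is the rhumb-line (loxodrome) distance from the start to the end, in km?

5246 km

Δψ = ln[tan(π/4+φ₂/2)/tan(π/4+φ₁/2)] = -1.2197;  Δφ = -0.8107 rad,  Δλ = +0.2260 rad
q = Δφ/Δψ = 0.6647
d = R·√(Δφ² + q²Δλ²) = 6362·0.82451 = 5246 km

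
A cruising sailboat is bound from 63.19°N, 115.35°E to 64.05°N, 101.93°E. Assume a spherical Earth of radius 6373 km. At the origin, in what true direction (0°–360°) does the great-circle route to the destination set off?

N = sin Δλ·cos φ₂ = -0.1016;  D = cos φ₁ sin φ₂ − sin φ₁ cos φ₂ cos Δλ = +0.0257
initial course = atan2(N, D) = 284.19°

284.2°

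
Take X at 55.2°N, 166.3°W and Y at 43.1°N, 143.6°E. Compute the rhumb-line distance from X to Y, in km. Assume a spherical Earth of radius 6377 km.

Δψ = ln[tan(π/4+φ₂/2)/tan(π/4+φ₁/2)] = -0.3251;  Δφ = -0.2112 rad,  Δλ = -0.8744 rad
q = Δφ/Δψ = 0.6496
d = R·√(Δφ² + q²Δλ²) = 6377·0.60599 = 3864 km

3864 km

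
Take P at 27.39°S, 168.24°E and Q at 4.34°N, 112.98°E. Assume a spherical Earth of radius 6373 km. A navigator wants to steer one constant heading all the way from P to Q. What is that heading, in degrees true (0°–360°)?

300.7°

Meridional parts: M(φ₁)=-0.4974, M(φ₂)=+0.0758 → ΔM = +0.5732;  Δλ = -0.9645 rad
tan C = Δλ / ΔM = -1.6826 → C = 300.72°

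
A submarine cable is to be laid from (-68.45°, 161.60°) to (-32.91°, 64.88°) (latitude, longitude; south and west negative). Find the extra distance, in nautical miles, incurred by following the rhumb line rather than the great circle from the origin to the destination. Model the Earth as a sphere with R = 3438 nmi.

316 nmi

Great circle: cos σ = sin φ₁ sin φ₂ + cos φ₁ cos φ₂ cos Δλ,  σ = 1.0823 rad → d_gc = 3721.1 nmi
Rhumb line: Δψ = +1.0503, q = Δφ/Δψ = 0.5906, d_rh = R√(Δφ²+q²Δλ²) = 4036.9 nmi
Excess = 4036.9 − 3721.1 = 315.8 ≈ 316 nmi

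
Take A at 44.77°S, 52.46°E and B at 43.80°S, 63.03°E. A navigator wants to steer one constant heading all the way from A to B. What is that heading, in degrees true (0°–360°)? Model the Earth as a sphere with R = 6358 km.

82.7°

Δψ = ln[tan(π/4+φ₂/2)/tan(π/4+φ₁/2)] = +0.0236
Δλ = +0.1845 rad (taken the short way round)
course = atan2(Δλ, Δψ) = 82.69°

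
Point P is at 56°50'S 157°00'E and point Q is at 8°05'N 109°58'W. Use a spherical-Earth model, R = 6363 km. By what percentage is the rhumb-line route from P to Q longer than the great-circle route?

3.0%

Great circle: σ = 1.7177 rad → d_gc = Rσ = 10929.7 km
Rhumb: Δφ = +1.1330, Δλ = +1.6237, Δψ = +1.3529, q = Δφ/Δψ = 0.8375 → d_rh = R√(Δφ²+q²Δλ²) = 11262.4 km
Excess = (11262.4 − 10929.7) / 10929.7 = 332.7 / 10929.7 = 3.04% ≈ 3.0%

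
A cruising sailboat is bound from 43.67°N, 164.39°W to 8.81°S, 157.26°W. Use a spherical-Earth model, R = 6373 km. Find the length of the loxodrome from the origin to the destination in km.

5882 km

Rhumb course C = atan2(Δλ, Δψ) with Δψ = ln[tan(π/4+φ₂/2)/tan(π/4+φ₁/2)] = -1.0033, Δλ = +0.1244 → C = 172.93°
d = R·|Δφ| / |cos C| = 6373·0.91595 / 0.99240 = 5882 km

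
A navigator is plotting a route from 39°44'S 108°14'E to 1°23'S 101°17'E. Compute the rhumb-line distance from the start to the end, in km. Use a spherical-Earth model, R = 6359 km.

Δψ = ln[tan(π/4+φ₂/2)/tan(π/4+φ₁/2)] = +0.7327;  Δφ = +0.6693 rad,  Δλ = -0.1213 rad
q = Δφ/Δψ = 0.9135
d = R·√(Δφ² + q²Δλ²) = 6359·0.67844 = 4314 km

4314 km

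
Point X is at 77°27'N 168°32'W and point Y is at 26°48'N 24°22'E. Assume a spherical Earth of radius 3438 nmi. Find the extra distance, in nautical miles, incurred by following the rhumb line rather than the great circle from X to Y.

1450 nmi

Great circle: cos σ = sin φ₁ sin φ₂ + cos φ₁ cos φ₂ cos Δλ,  σ = 1.3170 rad → d_gc = 4528.0 nmi
Rhumb line: Δψ = -1.7218, q = Δφ/Δψ = 0.5134, d_rh = R√(Δφ²+q²Δλ²) = 5978.0 nmi
Excess = 5978.0 − 4528.0 = 1450.0 ≈ 1450 nmi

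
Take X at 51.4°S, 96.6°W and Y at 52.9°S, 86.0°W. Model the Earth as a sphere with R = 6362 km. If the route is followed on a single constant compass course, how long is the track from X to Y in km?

Rhumb course C = atan2(Δλ, Δψ) with Δψ = ln[tan(π/4+φ₂/2)/tan(π/4+φ₁/2)] = -0.0427, Δλ = +0.1850 → C = 102.99°
d = R·|Δφ| / |cos C| = 6362·0.02618 / 0.22475 = 741 km

741 km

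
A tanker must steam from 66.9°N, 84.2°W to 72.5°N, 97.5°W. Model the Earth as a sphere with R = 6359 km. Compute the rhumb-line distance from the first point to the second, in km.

803 km

Rhumb course C = atan2(Δλ, Δψ) with Δψ = ln[tan(π/4+φ₂/2)/tan(π/4+φ₁/2)] = +0.2835, Δλ = -0.2321 → C = 320.69°
d = R·|Δφ| / |cos C| = 6359·0.09774 / 0.77371 = 803 km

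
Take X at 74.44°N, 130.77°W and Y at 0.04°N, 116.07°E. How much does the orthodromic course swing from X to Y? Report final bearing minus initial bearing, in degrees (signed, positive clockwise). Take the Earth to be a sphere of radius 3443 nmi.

At departure: θ₁ = atan2(sin Δλ cos φ₂, cos φ₁ sin φ₂ − sin φ₁ cos φ₂ cos Δλ) = 292.41°
At arrival: θ₂ = atan2(sin Δλ cos φ₁, −cos φ₂ sin φ₁ + sin φ₂ cos φ₁ cos Δλ) = 194.36°
Δθ = θ₂ − θ₁ = -98.0°

-98.0°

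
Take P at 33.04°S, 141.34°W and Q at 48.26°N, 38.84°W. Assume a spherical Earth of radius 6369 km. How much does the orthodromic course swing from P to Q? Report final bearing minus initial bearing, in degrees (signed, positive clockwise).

+24.5°

Initial bearing θ₁ = atan2(sin Δλ cos φ₂, cos φ₁ sin φ₂ − sin φ₁ cos φ₂ cos Δλ) = 49.92°
Final bearing θ₂ = (initial bearing from the destination back to the start) + 180° = 74.46°
Δθ = θ₂ − θ₁ = +24.5°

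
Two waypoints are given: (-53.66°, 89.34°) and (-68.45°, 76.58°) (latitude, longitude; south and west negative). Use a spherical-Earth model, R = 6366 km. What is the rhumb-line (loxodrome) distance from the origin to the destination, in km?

1775 km

Rhumb course C = atan2(Δλ, Δψ) with Δψ = ln[tan(π/4+φ₂/2)/tan(π/4+φ₁/2)] = -0.5450, Δλ = -0.2227 → C = 202.23°
d = R·|Δφ| / |cos C| = 6366·0.25813 / 0.92569 = 1775 km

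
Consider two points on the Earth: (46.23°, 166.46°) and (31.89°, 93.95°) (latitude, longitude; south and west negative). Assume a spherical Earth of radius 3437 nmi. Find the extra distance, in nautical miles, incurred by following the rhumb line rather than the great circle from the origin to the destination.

Great circle: cos σ = sin φ₁ sin φ₂ + cos φ₁ cos φ₂ cos Δλ,  σ = 0.9788 rad → d_gc = 3364.2 nmi
Rhumb line: Δψ = -0.3243, q = Δφ/Δψ = 0.7718, d_rh = R√(Δφ²+q²Δλ²) = 3465.4 nmi
Excess = 3465.4 − 3364.2 = 101.2 ≈ 101 nmi

101 nmi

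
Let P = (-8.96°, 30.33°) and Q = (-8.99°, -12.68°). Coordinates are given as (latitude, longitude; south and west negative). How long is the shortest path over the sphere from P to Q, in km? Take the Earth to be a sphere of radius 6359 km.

4712 km

Haversine: a = sin²(Δφ/2)+cos φ₁ cos φ₂ sin²(Δλ/2) = 0.13111;  σ = 2·atan2(√a,√(1−a))
σ = 42.458° → d = Rσ = 6359·0.74103 = 4712 km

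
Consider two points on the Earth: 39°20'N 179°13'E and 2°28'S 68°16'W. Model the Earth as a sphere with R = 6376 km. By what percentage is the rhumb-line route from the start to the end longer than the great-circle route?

2.8%

Great circle: σ = 1.8999 rad → d_gc = Rσ = 12113.8 km
Rhumb: Δφ = -0.7295, Δλ = +1.9638, Δψ = -0.7909, q = Δφ/Δψ = 0.9225 → d_rh = R√(Δφ²+q²Δλ²) = 12451.9 km
Excess = (12451.9 − 12113.8) / 12113.8 = 338.1 / 12113.8 = 2.79% ≈ 2.8%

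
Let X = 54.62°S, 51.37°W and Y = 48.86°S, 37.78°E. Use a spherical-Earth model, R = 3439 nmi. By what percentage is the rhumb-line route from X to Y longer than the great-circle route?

Great circle: σ = 0.9025 rad → d_gc = Rσ = 3103.6 nmi
Rhumb: Δφ = +0.1005, Δλ = +1.5560, Δψ = +0.1626, q = Δφ/Δψ = 0.6181 → d_rh = R√(Δφ²+q²Δλ²) = 3325.6 nmi
Excess = (3325.6 − 3103.6) / 3103.6 = 222.0 / 3103.6 = 7.153% ≈ 7.2%

7.2%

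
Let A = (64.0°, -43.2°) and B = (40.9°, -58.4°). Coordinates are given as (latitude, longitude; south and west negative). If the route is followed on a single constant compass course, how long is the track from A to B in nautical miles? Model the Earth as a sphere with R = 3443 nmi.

1489 nmi

Rhumb course C = atan2(Δλ, Δψ) with Δψ = ln[tan(π/4+φ₂/2)/tan(π/4+φ₁/2)] = -0.6824, Δλ = -0.2653 → C = 201.25°
d = R·|Δφ| / |cos C| = 3443·0.40317 / 0.93204 = 1489 nmi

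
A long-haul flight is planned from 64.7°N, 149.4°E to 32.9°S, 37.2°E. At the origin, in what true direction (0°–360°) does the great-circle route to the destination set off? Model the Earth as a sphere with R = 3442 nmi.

N = sin Δλ·cos φ₂ = -0.7774;  D = cos φ₁ sin φ₂ − sin φ₁ cos φ₂ cos Δλ = +0.0547
initial course = atan2(N, D) = 274.02°

274.0°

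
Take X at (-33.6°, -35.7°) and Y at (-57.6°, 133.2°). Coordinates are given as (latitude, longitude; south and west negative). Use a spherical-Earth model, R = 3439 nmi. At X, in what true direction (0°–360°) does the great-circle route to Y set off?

N = sin Δλ·cos φ₂ = +0.1032;  D = cos φ₁ sin φ₂ − sin φ₁ cos φ₂ cos Δλ = -0.9942
initial course = atan2(N, D) = 174.08°

174.1°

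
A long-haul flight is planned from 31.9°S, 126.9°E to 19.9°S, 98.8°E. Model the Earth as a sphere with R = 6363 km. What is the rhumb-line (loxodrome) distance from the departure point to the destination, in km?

3101 km

Δψ = ln[tan(π/4+φ₂/2)/tan(π/4+φ₁/2)] = +0.2335;  Δφ = +0.2094 rad,  Δλ = -0.4904 rad
q = Δφ/Δψ = 0.8971
d = R·√(Δφ² + q²Δλ²) = 6363·0.48729 = 3101 km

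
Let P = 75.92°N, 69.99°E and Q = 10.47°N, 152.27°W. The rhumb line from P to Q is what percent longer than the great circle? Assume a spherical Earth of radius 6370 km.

Great circle: σ = 1.5716 rad → d_gc = Rσ = 10011.0 km
Rhumb: Δφ = -1.1423, Δλ = +2.4040, Δψ = -1.9078, q = Δφ/Δψ = 0.5988 → d_rh = R√(Δφ²+q²Δλ²) = 11705.6 km
Excess = (11705.6 − 10011.0) / 10011.0 = 1694.6 / 10011.0 = 16.93% ≈ 16.9%

16.9%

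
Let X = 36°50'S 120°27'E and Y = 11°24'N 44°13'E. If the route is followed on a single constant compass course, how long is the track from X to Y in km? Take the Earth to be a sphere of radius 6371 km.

9627 km

Δψ = ln[tan(π/4+φ₂/2)/tan(π/4+φ₁/2)] = +0.8926;  Δφ = +0.8418 rad,  Δλ = -1.3305 rad
q = Δφ/Δψ = 0.9431
d = R·√(Δφ² + q²Δλ²) = 6371·1.51101 = 9627 km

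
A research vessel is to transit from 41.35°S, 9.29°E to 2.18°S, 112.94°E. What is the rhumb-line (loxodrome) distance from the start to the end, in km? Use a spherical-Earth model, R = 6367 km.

Rhumb course C = atan2(Δλ, Δψ) with Δψ = ln[tan(π/4+φ₂/2)/tan(π/4+φ₁/2)] = +0.7559, Δλ = +1.8090 → C = 67.32°
d = R·|Δφ| / |cos C| = 6367·0.68365 / 0.38555 = 11290 km

11290 km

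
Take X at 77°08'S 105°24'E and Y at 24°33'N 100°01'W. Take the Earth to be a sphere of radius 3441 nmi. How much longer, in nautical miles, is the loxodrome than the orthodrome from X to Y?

1190 nmi

Great circle: cos σ = sin φ₁ sin φ₂ + cos φ₁ cos φ₂ cos Δλ,  σ = 2.1994 rad → d_gc = 7568.08 nmi
Rhumb line: Δψ = +2.6247, q = Δφ/Δψ = 0.6761, d_rh = R√(Δφ²+q²Δλ²) = 8757.61 nmi
Excess = 8757.61 − 7568.08 = 1189.53 ≈ 1190 nmi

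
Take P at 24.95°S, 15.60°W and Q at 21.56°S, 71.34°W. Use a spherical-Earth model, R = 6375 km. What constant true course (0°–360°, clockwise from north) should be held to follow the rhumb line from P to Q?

Δψ = ln[tan(π/4+φ₂/2)/tan(π/4+φ₁/2)] = +0.0644
Δλ = -0.9728 rad (taken the short way round)
course = atan2(Δλ, Δψ) = 273.79°

273.8°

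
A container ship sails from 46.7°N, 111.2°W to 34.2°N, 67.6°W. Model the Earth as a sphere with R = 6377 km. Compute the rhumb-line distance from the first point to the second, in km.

3929 km

Rhumb course C = atan2(Δλ, Δψ) with Δψ = ln[tan(π/4+φ₂/2)/tan(π/4+φ₁/2)] = -0.2881, Δλ = +0.7610 → C = 110.74°
d = R·|Δφ| / |cos C| = 6377·0.21817 / 0.35407 = 3929 km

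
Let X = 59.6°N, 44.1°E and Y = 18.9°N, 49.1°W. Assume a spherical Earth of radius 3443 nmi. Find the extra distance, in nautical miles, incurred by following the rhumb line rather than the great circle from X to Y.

257 nmi

Great circle: cos σ = sin φ₁ sin φ₂ + cos φ₁ cos φ₂ cos Δλ,  σ = 1.3154 rad → d_gc = 4528.8 nmi
Rhumb line: Δψ = -0.9671, q = Δφ/Δψ = 0.7345, d_rh = R√(Δφ²+q²Δλ²) = 4786.0 nmi
Excess = 4786.0 − 4528.8 = 257.2 ≈ 257 nmi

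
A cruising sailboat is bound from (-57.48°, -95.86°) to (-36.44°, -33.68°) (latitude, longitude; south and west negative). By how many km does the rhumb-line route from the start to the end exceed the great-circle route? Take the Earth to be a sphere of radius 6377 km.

Great circle: cos σ = sin φ₁ sin φ₂ + cos φ₁ cos φ₂ cos Δλ,  σ = 0.7916 rad → d_gc = 5048.2 km
Rhumb line: Δψ = +0.5484, q = Δφ/Δψ = 0.6697, d_rh = R√(Δφ²+q²Δλ²) = 5192.5 km
Excess = 5192.5 − 5048.2 = 144.3 ≈ 144 km

144 km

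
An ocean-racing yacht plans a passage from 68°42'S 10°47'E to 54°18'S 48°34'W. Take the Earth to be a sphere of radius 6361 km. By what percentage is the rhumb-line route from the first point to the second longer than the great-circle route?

3.6%

Great circle: σ = 0.5263 rad → d_gc = Rσ = 3347.8 km
Rhumb: Δφ = +0.2513, Δλ = -1.0359, Δψ = +0.5379, q = Δφ/Δψ = 0.4672 → d_rh = R√(Δφ²+q²Δλ²) = 3468.8 km
Excess = (3468.8 − 3347.8) / 3347.8 = 121.0 / 3347.8 = 3.61% ≈ 3.6%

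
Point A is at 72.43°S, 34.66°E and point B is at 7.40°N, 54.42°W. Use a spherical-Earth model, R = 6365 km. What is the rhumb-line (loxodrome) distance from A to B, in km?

11239 km

Δψ = ln[tan(π/4+φ₂/2)/tan(π/4+φ₁/2)] = +1.9968;  Δφ = +1.3933 rad,  Δλ = -1.5547 rad
q = Δφ/Δψ = 0.6978
d = R·√(Δφ² + q²Δλ²) = 6365·1.76582 = 11239 km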